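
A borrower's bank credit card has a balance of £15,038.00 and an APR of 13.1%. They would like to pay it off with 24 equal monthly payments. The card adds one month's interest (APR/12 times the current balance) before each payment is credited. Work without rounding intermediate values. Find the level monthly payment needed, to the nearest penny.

£715.64

Monthly rate r = 13.1%/12 = 1.09167% = 0.0109167.
Level-payment amortization: P = B₀·r / (1 − (1+r)^(−n)) = 15038.00·0.0109167 / (1 − 1.01092^(−24)).
Denominator 1 − (1+r)^(−24) = 0.229395679.
P = 164.165 / 0.229395679 ≈ 715.64.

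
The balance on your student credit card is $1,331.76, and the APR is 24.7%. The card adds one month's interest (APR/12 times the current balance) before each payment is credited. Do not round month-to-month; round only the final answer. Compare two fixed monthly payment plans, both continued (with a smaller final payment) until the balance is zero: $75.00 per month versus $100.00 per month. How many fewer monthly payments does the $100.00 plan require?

Monthly rate r = 24.7%/12 = 2.05833% = 0.0205833.
At $75.00/mo: n = ⌈−ln(1 − rB₀/P)/ln(1+r)⌉ = 23 payments (last $24.73); total interest = total paid − $1,331.76 = $342.97.
At $100.00/mo: 16 payments (last $72.63); total interest $240.87.
Payments saved = 23 − 16 = 7.

7 fewer payments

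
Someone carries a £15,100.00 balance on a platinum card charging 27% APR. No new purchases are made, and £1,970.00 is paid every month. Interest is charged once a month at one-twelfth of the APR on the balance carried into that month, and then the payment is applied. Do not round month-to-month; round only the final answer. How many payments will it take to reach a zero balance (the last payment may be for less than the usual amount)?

9 months

Monthly rate r = 27%/12 = 2.25% = 0.0225.
Recurrence: B ← B·(1+r) − £1,970.00.
Month 1: interest £339.75; balance after payment £13,469.75.
Month 2: interest £303.07; balance after payment £11,802.82.
Closed form: n = −ln(1 − rB₀/P)/ln(1+r) = −ln(0.82754)/ln(1.0225) ≈ 8.508, so the balance reaches zero during payment 9.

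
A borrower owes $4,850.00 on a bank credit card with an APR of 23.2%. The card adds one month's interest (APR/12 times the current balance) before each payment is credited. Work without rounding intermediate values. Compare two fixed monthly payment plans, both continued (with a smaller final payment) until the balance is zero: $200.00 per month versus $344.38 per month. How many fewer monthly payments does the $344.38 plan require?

Monthly rate r = 23.2%/12 = 1.93333% = 0.0193333.
At $200.00/mo: n = ⌈−ln(1 − rB₀/P)/ln(1+r)⌉ = 34 payments (last $8.10); total interest = total paid − $4,850.00 = $1,758.10.
At $344.38/mo: 17 payments (last $206.77); total interest $866.85.
Payments saved = 34 − 17 = 17.

17 fewer payments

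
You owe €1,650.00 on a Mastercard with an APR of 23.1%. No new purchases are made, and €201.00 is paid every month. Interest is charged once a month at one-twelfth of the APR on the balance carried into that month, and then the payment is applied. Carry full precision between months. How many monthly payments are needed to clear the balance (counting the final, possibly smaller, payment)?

Monthly rate r = 23.1%/12 = 1.925% = 0.01925.
Recurrence: B ← B·(1+r) − €201.00.
Month 1: interest €31.76; balance after payment €1,480.76.
Month 2: interest €28.50; balance after payment €1,308.27.
Closed form: n = −ln(1 − rB₀/P)/ln(1+r) = −ln(0.84198)/ln(1.01925) ≈ 9.021, so the balance reaches zero during payment 10.

10 payments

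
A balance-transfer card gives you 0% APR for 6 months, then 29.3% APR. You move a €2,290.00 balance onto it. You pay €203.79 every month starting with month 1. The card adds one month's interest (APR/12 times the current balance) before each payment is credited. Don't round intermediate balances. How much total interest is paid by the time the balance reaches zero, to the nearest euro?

Promo months 1–6 at r₀ = 0%/12 = 0; months 7+ at r₁ = 29.3%/12 = 0.0244167.
After month 6 (no interest yet): B = €2,290.00 − 6·€203.79 = €1,067.26.
Then at r₁ with €203.79/mo: n₂ = −ln(1 − r₁·B/P)/ln(1+r₁) ≈ 5.67 → 6 more payments.
Total paid = 11·€203.79 + €137.41 = €2,379.10; interest = €2,379.10 − €2,290.00 = €89.10.

€89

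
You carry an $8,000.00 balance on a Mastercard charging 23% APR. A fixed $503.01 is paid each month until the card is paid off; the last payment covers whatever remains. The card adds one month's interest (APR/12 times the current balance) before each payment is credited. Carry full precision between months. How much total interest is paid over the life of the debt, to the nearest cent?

Monthly rate r = 23%/12 = 1.91667% = 0.0191667.
Payoff takes n = ⌈−ln(1 − rB₀/P)/ln(1+r)⌉ = ⌈19.152⌉ = 20 payments; the last is $76.93.
Total paid = 19·$503.01 + $76.93 = $9,634.12.
Total interest = total paid − principal = $9,634.12 − $8,000.00 = $1,634.12.

$1,634.12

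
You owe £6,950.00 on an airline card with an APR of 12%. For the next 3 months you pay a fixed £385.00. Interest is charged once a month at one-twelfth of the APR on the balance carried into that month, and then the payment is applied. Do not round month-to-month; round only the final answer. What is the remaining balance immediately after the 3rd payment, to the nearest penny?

Monthly rate r = 12%/12 = 1% = 0.01.
Each month: B ← B·(1+r) − £385.00.
Month 1: interest £69.50; balance after payment £6,634.50.
Month 2: interest £66.34; balance after payment £6,315.85.
Month 3: interest £63.16; balance after payment £5,994.00.

£5,994.00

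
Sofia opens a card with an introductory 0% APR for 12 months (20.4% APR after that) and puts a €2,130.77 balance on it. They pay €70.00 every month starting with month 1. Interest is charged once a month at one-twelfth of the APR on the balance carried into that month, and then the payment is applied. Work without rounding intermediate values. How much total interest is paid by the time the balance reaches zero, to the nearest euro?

€271

Promo months 1–12 at r₀ = 0%/12 = 0; months 13+ at r₁ = 20.4%/12 = 0.017.
After month 12 (no interest yet): B = €2,130.77 − 12·€70.00 = €1,290.77.
Then at r₁ with €70.00/mo: n₂ = −ln(1 − r₁·B/P)/ln(1+r₁) ≈ 22.31 → 23 more payments.
Total paid = 34·€70.00 + €21.94 = €2,401.94; interest = €2,401.94 − €2,130.77 = €271.17.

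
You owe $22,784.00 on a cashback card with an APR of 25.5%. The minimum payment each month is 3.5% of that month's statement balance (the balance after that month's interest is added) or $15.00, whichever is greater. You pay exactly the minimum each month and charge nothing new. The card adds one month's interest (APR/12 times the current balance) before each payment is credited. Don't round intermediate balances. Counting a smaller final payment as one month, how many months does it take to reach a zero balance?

317 months

Monthly rate r = 25.5%/12 = 2.125% = 0.02125.
While 3.5% of the post-interest balance exceeds $15.00, each month B ← (B·(1+r))·(1 − 0.035), i.e. B shrinks by the factor (1+r)·0.965 = 0.98551.
This holds for months 1–274. Entering month 275 the balance is $417.16; 3.5% of the post-interest balance is now below $15.00, so the flat $15.00 minimum applies from here.
From month 275 a fixed $15.00 at rate r clears $417.16 in 43 more payments. Total: 274 + 43 = 317 months.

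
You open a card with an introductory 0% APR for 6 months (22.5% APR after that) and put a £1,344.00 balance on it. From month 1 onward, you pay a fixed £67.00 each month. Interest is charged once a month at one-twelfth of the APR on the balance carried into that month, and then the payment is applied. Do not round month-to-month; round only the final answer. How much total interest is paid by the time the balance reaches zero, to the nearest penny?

£161.84

Promo months 1–6 at r₀ = 0%/12 = 0; months 7+ at r₁ = 22.5%/12 = 0.01875.
After month 6 (no interest yet): B = £1,344.00 − 6·£67.00 = £942.00.
Then at r₁ with £67.00/mo: n₂ = −ln(1 − r₁·B/P)/ln(1+r₁) ≈ 16.47 → 17 more payments.
Total paid = 22·£67.00 + £31.84 = £1,505.84; interest = £1,505.84 − £1,344.00 = £161.84.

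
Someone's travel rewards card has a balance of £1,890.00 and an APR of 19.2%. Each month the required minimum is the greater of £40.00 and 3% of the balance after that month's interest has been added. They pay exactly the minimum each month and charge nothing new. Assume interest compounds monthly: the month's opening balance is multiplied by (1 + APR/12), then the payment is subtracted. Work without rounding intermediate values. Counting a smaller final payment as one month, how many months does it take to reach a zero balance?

Monthly rate r = 19.2%/12 = 1.6% = 0.016.
While 3% of the post-interest balance exceeds £40.00, each month B ← (B·(1+r))·(1 − 0.03), i.e. B shrinks by the factor (1+r)·0.97 = 0.98552.
This holds for months 1–26. Entering month 27 the balance is £1,293.49; 3% of the post-interest balance is now below £40.00, so the flat £40.00 minimum applies from here.
From month 27 a fixed £40.00 at rate r clears £1,293.49 in 46 more payments. Total: 26 + 46 = 72 months.

72 months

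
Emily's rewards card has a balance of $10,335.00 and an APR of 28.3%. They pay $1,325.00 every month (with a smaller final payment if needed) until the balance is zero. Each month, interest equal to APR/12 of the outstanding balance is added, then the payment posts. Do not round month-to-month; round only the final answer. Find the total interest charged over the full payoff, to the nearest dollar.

Monthly rate r = 28.3%/12 = 2.35833% = 0.0235833.
Payoff takes n = ⌈−ln(1 − rB₀/P)/ln(1+r)⌉ = ⌈8.721⌉ = 9 payments; the last is $958.26.
Total paid = 8·$1,325.00 + $958.26 = $11,558.26.
Total interest = total paid − principal = $11,558.26 − $10,335.00 = $1,223.26.

$1,223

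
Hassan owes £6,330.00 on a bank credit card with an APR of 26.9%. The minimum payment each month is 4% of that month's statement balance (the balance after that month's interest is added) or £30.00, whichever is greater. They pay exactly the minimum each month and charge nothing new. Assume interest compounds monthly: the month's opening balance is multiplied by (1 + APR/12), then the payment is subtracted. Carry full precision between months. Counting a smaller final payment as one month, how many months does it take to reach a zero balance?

Monthly rate r = 26.9%/12 = 2.24167% = 0.0224167.
While 4% of the post-interest balance exceeds £30.00, each month B ← (B·(1+r))·(1 − 0.04), i.e. B shrinks by the factor (1+r)·0.96 = 0.98152.
This holds for months 1–116. Entering month 117 the balance is £727.29; 4% of the post-interest balance is now below £30.00, so the flat £30.00 minimum applies from here.
From month 117 a fixed £30.00 at rate r clears £727.29 in 36 more payments. Total: 116 + 36 = 152 months.

152 months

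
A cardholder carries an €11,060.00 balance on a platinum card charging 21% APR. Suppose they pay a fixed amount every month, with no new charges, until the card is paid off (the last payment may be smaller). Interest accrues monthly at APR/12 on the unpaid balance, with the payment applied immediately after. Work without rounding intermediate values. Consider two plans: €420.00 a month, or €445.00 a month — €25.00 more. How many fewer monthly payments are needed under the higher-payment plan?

Monthly rate r = 21%/12 = 1.75% = 0.0175.
At €420.00/mo: n = ⌈−ln(1 − rB₀/P)/ln(1+r)⌉ = 36 payments (last €255.75); total interest = total paid − €11,060.00 = €3,895.75.
At €445.00/mo: 33 payments (last €402.37); total interest €3,582.37.
Payments saved = 36 − 33 = 3.

3 fewer payments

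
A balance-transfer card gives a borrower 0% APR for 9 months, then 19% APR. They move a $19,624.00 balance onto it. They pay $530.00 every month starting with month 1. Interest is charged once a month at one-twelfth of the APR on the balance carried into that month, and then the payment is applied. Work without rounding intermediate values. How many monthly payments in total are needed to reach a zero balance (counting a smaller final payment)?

Promo months 1–9 at r₀ = 0%/12 = 0; months 10+ at r₁ = 19%/12 = 0.0158333.
After month 9 (no interest yet): B = $19,624.00 − 9·$530.00 = $14,854.00.
Then at r₁ with $530.00/mo: n₂ = −ln(1 − r₁·B/P)/ln(1+r₁) ≈ 37.34 → 38 more payments.

47 payments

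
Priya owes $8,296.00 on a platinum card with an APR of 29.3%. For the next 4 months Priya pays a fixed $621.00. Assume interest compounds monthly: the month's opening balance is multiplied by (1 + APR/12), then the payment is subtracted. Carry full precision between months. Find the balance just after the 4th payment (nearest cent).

$6,559.94

Monthly rate r = 29.3%/12 = 2.44167% = 0.0244167.
Each month: B ← B·(1+r) − $621.00.
Month 1: interest $202.56; balance after payment $7,877.56.
Month 2: interest $192.34; balance after payment $7,448.90.
Month 3: interest $181.88; balance after payment $7,009.78.
Month 4: interest $171.16; balance after payment $6,559.94.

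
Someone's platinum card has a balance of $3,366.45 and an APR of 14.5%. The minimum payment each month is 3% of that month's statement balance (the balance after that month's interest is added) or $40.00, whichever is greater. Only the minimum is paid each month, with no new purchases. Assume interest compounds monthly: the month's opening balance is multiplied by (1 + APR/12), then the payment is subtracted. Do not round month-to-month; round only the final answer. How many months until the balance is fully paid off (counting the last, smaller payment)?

94 months

Monthly rate r = 14.5%/12 = 1.20833% = 0.0120833.
While 3% of the post-interest balance exceeds $40.00, each month B ← (B·(1+r))·(1 − 0.03), i.e. B shrinks by the factor (1+r)·0.97 = 0.98172.
This holds for months 1–51. Entering month 52 the balance is $1,313.89; 3% of the post-interest balance is now below $40.00, so the flat $40.00 minimum applies from here.
From month 52 a fixed $40.00 at rate r clears $1,313.89 in 43 more payments. Total: 51 + 43 = 94 months.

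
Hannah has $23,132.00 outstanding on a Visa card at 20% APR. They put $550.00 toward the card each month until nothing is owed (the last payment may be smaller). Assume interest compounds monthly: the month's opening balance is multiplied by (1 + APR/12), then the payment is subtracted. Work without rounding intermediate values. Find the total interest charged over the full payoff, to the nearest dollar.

Monthly rate r = 20%/12 = 1.66667% = 0.0166667.
Payoff takes n = ⌈−ln(1 − rB₀/P)/ln(1+r)⌉ = ⌈73.035⌉ = 74 payments; the last is $19.16.
Total paid = 73·$550.00 + $19.16 = $40,169.16.
Total interest = total paid − principal = $40,169.16 − $23,132.00 = $17,037.16.

$17,037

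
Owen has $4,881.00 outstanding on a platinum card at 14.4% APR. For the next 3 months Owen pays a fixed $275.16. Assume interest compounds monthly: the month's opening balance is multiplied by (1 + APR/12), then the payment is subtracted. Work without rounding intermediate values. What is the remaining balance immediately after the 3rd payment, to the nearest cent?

Monthly rate r = 14.4%/12 = 1.2% = 0.012.
Each month: B ← B·(1+r) − $275.16.
Month 1: interest $58.57; balance after payment $4,664.41.
Month 2: interest $55.97; balance after payment $4,445.22.
Month 3: interest $53.34; balance after payment $4,223.41.

$4,223.41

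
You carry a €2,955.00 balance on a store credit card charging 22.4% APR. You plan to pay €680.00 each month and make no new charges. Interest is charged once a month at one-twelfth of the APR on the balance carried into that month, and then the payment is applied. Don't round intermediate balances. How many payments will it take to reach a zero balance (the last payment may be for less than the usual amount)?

5 months

Monthly rate r = 22.4%/12 = 1.86667% = 0.0186667.
Recurrence: B ← B·(1+r) − €680.00.
Month 1: interest €55.16; balance after payment €2,330.16.
Month 2: interest €43.50; balance after payment €1,693.66.
Month 3: interest €31.61; balance after payment €1,045.27.
Month 4: interest €19.51; balance after payment €384.78.
Month 5: interest €7.18; balance after payment €0.00.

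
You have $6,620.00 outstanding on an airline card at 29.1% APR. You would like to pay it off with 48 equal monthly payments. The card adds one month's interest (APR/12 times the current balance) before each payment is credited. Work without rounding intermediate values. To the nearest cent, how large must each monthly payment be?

Monthly rate r = 29.1%/12 = 2.425% = 0.02425.
Level-payment amortization: P = B₀·r / (1 − (1+r)^(−n)) = 6620.00·0.02425 / (1 − 1.02425^(−48)).
Denominator 1 − (1+r)^(−48) = 0.683398248.
P = 160.535 / 0.683398248 ≈ 234.91.

$234.91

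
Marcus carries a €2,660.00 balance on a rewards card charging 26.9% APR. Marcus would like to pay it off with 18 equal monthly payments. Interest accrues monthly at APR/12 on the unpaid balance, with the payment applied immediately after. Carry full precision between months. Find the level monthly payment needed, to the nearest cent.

€181.22

Monthly rate r = 26.9%/12 = 2.24167% = 0.0224167.
Level-payment amortization: P = B₀·r / (1 − (1+r)^(−n)) = 2660.00·0.0224167 / (1 − 1.02242^(−18)).
Denominator 1 − (1+r)^(−18) = 0.32903876.
P = 59.6283 / 0.32903876 ≈ 181.22.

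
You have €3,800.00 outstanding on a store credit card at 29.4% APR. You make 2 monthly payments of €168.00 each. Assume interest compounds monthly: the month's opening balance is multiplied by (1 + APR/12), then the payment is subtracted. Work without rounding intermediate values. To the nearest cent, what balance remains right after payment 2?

Monthly rate r = 29.4%/12 = 2.45% = 0.0245.
Each month: B ← B·(1+r) − €168.00.
Month 1: interest €93.10; balance after payment €3,725.10.
Month 2: interest €91.26; balance after payment €3,648.36.

€3,648.36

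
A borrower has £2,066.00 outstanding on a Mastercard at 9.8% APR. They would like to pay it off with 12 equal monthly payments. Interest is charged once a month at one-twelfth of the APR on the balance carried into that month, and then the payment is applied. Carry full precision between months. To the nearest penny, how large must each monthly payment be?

Monthly rate r = 9.8%/12 = 0.816667% = 0.00816667.
Level-payment amortization: P = B₀·r / (1 − (1+r)^(−n)) = 2066.00·0.00816667 / (1 − 1.00817^(−12)).
Denominator 1 − (1+r)^(−12) = 0.092990177.
P = 16.8723 / 0.092990177 ≈ 181.44.

£181.44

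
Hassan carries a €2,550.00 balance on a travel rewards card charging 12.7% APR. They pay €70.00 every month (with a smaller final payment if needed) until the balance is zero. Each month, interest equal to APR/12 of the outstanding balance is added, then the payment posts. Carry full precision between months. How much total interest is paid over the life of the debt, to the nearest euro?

€688

Monthly rate r = 12.7%/12 = 1.05833% = 0.0105833.
Payoff takes n = ⌈−ln(1 − rB₀/P)/ln(1+r)⌉ = ⌈46.259⌉ = 47 payments; the last is €18.22.
Total paid = 46·€70.00 + €18.22 = €3,238.22.
Total interest = total paid − principal = €3,238.22 − €2,550.00 = €688.22.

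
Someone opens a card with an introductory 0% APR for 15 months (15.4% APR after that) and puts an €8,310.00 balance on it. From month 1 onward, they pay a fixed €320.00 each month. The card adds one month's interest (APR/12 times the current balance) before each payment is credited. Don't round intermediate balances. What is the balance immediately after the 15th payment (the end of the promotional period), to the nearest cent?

€3,510.00

Promo months 1–15 at r₀ = 0%/12 = 0; months 16+ at r₁ = 15.4%/12 = 0.0128333.
After month 15 (no interest yet): B = €8,310.00 − 15·€320.00 = €3,510.00.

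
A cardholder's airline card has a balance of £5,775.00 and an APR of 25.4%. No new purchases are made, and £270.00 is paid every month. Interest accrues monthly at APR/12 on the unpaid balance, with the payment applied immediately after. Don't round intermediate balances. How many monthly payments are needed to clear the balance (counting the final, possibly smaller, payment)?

Monthly rate r = 25.4%/12 = 2.11667% = 0.0211667.
Recurrence: B ← B·(1+r) − £270.00.
Month 1: interest £122.24; balance after payment £5,627.24.
Month 2: interest £119.11; balance after payment £5,476.35.
Closed form: n = −ln(1 − rB₀/P)/ln(1+r) = −ln(0.54727)/ln(1.02117) ≈ 28.780, so the balance reaches zero during payment 29.

29 months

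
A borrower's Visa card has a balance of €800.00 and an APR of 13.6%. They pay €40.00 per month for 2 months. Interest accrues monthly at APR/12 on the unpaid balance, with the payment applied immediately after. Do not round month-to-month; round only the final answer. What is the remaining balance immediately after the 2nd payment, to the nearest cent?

€737.78

Monthly rate r = 13.6%/12 = 1.13333% = 0.0113333.
Each month: B ← B·(1+r) − €40.00.
Month 1: interest €9.07; balance after payment €769.07.
Month 2: interest €8.72; balance after payment €737.78.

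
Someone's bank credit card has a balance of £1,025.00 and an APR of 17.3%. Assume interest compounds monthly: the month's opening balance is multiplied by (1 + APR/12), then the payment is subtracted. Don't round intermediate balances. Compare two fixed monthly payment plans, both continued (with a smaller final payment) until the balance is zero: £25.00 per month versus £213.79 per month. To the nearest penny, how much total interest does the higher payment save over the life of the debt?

Monthly rate r = 17.3%/12 = 1.44167% = 0.0144167.
At £25.00/mo: n = ⌈−ln(1 − rB₀/P)/ln(1+r)⌉ = 63 payments (last £11.91); total interest = total paid − £1,025.00 = £536.91.
At £213.79/mo: 6 payments (last £0.84); total interest £44.79.
Interest saved = £536.91 − £44.79 = £492.12.

£492.12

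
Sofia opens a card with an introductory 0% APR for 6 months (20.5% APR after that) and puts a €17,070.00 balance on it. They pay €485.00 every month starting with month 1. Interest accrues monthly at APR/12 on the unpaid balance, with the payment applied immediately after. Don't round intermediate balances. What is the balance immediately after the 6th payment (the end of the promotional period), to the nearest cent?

€14,160.00

Promo months 1–6 at r₀ = 0%/12 = 0; months 7+ at r₁ = 20.5%/12 = 0.0170833.
After month 6 (no interest yet): B = €17,070.00 − 6·€485.00 = €14,160.00.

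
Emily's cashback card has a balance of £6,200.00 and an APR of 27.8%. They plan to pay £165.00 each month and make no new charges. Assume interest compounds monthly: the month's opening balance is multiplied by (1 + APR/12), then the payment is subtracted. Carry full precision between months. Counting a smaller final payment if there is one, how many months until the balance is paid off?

90 months

Monthly rate r = 27.8%/12 = 2.31667% = 0.0231667.
Recurrence: B ← B·(1+r) − £165.00.
Month 1: interest £143.63; balance after payment £6,178.63.
Month 2: interest £143.14; balance after payment £6,156.77.
Closed form: n = −ln(1 − rB₀/P)/ln(1+r) = −ln(0.12949)/ln(1.02317) ≈ 89.253, so the balance reaches zero during payment 90.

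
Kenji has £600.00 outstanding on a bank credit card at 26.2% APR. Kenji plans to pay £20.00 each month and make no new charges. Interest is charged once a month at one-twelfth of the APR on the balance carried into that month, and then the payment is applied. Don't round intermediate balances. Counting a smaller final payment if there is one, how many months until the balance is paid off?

Monthly rate r = 26.2%/12 = 2.18333% = 0.0218333.
Recurrence: B ← B·(1+r) − £20.00.
Month 1: interest £13.10; balance after payment £593.10.
Month 2: interest £12.95; balance after payment £586.05.
Closed form: n = −ln(1 − rB₀/P)/ln(1+r) = −ln(0.345)/ln(1.02183) ≈ 49.273, so the balance reaches zero during payment 50.

50 payments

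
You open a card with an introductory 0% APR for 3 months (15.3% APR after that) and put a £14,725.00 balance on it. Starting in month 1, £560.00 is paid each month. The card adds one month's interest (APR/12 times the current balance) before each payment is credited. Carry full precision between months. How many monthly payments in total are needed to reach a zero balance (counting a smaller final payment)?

31 payments

Promo months 1–3 at r₀ = 0%/12 = 0; months 4+ at r₁ = 15.3%/12 = 0.01275.
After month 3 (no interest yet): B = £14,725.00 − 3·£560.00 = £13,045.00.
Then at r₁ with £560.00/mo: n₂ = −ln(1 − r₁·B/P)/ln(1+r₁) ≈ 27.82 → 28 more payments.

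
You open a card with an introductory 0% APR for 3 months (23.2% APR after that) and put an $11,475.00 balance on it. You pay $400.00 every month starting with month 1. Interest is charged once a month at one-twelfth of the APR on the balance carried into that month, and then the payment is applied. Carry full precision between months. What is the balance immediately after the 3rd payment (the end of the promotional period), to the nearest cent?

$10,275.00

Promo months 1–3 at r₀ = 0%/12 = 0; months 4+ at r₁ = 23.2%/12 = 0.0193333.
After month 3 (no interest yet): B = $11,475.00 − 3·$400.00 = $10,275.00.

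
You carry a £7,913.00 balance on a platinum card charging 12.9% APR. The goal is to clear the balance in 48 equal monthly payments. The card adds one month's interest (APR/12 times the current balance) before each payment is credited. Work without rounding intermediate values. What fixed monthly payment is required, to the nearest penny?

£211.89

Monthly rate r = 12.9%/12 = 1.075% = 0.01075.
Level-payment amortization: P = B₀·r / (1 − (1+r)^(−n)) = 7913.00·0.01075 / (1 − 1.01075^(−48)).
Denominator 1 − (1+r)^(−48) = 0.4014506.
P = 85.0648 / 0.4014506 ≈ 211.89.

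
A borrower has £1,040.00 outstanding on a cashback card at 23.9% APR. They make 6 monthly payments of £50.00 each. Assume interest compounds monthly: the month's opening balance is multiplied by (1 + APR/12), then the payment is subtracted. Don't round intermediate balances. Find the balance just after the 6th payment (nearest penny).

Monthly rate r = 23.9%/12 = 1.99167% = 0.0199167.
Each month: B ← B·(1+r) − £50.00.
Month 1: interest £20.71; balance after payment £1,010.71.
Month 2: interest £20.13; balance after payment £980.84.
Month 3: interest £19.54; balance after payment £950.38.
Month 4: interest £18.93; balance after payment £919.31.
Month 5: interest £18.31; balance after payment £887.62.
Month 6: interest £17.68; balance after payment £855.29.

£855.29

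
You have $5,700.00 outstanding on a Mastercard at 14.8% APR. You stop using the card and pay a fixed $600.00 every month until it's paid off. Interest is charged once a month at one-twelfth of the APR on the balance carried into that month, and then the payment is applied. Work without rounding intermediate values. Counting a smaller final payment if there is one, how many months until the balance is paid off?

11 payments

Monthly rate r = 14.8%/12 = 1.23333% = 0.0123333.
Recurrence: B ← B·(1+r) − $600.00.
Month 1: interest $70.30; balance after payment $5,170.30.
Month 2: interest $63.77; balance after payment $4,634.07.
Closed form: n = −ln(1 − rB₀/P)/ln(1+r) = −ln(0.88283)/ln(1.01233) ≈ 10.166, so the balance reaches zero during payment 11.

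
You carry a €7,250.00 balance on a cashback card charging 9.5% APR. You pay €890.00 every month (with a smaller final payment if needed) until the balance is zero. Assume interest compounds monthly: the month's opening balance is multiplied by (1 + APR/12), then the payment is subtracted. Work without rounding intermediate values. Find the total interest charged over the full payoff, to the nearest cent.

€274.83

Monthly rate r = 9.5%/12 = 0.791667% = 0.00791667.
Payoff takes n = ⌈−ln(1 − rB₀/P)/ln(1+r)⌉ = ⌈8.454⌉ = 9 payments; the last is €404.83.
Total paid = 8·€890.00 + €404.83 = €7,524.83.
Total interest = total paid − principal = €7,524.83 − €7,250.00 = €274.83.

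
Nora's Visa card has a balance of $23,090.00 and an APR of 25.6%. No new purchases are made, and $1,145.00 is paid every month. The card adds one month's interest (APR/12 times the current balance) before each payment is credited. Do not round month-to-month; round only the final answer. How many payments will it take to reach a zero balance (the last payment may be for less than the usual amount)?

27 months

Monthly rate r = 25.6%/12 = 2.13333% = 0.0213333.
Recurrence: B ← B·(1+r) − $1,145.00.
Month 1: interest $492.59; balance after payment $22,437.59.
Month 2: interest $478.67; balance after payment $21,771.26.
Closed form: n = −ln(1 − rB₀/P)/ln(1+r) = −ln(0.56979)/ln(1.02133) ≈ 26.647, so the balance reaches zero during payment 27.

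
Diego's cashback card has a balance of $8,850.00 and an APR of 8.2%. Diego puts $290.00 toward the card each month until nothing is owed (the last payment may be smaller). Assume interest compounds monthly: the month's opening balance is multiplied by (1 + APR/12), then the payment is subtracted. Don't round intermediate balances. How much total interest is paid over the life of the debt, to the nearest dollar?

$1,109

Monthly rate r = 8.2%/12 = 0.683333% = 0.00683333.
Payoff takes n = ⌈−ln(1 − rB₀/P)/ln(1+r)⌉ = ⌈34.342⌉ = 35 payments; the last is $99.27.
Total paid = 34·$290.00 + $99.27 = $9,959.27.
Total interest = total paid − principal = $9,959.27 − $8,850.00 = $1,109.27.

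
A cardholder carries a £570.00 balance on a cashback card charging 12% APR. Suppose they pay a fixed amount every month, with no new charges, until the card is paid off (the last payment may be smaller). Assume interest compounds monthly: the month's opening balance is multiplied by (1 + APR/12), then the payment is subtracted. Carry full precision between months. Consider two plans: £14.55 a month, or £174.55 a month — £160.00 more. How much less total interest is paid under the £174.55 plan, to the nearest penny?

Monthly rate r = 12%/12 = 1% = 0.01.
At £14.55/mo: n = ⌈−ln(1 − rB₀/P)/ln(1+r)⌉ = 50 payments (last £14.05); total interest = total paid − £570.00 = £157.00.
At £174.55/mo: 4 payments (last £58.95); total interest £12.60.
Interest saved = £157.00 − £12.60 = £144.40.

£144.40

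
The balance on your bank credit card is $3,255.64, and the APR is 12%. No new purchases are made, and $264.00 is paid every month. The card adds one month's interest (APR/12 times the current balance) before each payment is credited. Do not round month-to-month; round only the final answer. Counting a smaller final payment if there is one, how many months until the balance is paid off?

Monthly rate r = 12%/12 = 1% = 0.01.
Recurrence: B ← B·(1+r) − $264.00.
Month 1: interest $32.56; balance after payment $3,024.20.
Month 2: interest $30.24; balance after payment $2,790.44.
Closed form: n = −ln(1 − rB₀/P)/ln(1+r) = −ln(0.87668)/ln(1.01) ≈ 13.227, so the balance reaches zero during payment 14.

14 months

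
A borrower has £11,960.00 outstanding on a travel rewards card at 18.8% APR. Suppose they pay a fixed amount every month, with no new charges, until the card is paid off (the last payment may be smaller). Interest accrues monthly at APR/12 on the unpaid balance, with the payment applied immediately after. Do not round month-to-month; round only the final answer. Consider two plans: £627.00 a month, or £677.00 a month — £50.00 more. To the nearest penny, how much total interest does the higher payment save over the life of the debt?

£207.81

Monthly rate r = 18.8%/12 = 1.56667% = 0.0156667.
At £627.00/mo: n = ⌈−ln(1 − rB₀/P)/ln(1+r)⌉ = 23 payments (last £526.05); total interest = total paid − £11,960.00 = £2,360.05.
At £677.00/mo: 21 payments (last £572.24); total interest £2,152.24.
Interest saved = £2,360.05 − £2,152.24 = £207.81.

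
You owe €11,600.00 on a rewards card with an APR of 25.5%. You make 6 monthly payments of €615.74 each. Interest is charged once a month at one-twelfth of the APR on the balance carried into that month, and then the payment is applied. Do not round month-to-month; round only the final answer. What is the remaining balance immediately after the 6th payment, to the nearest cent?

Monthly rate r = 25.5%/12 = 2.125% = 0.02125.
Each month: B ← B·(1+r) − €615.74.
Month 1: interest €246.50; balance after payment €11,230.76.
Month 2: interest €238.65; balance after payment €10,853.67.
Month 3: interest €230.64; balance after payment €10,468.57.
Month 4: interest €222.46; balance after payment €10,075.29.
Month 5: interest €214.10; balance after payment €9,673.65.
Month 6: interest €205.57; balance after payment €9,263.48.

€9,263.48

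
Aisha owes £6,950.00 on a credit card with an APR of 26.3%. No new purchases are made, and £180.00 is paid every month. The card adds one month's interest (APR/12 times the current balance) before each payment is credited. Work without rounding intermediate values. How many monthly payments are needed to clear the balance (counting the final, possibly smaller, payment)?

Monthly rate r = 26.3%/12 = 2.19167% = 0.0219167.
Recurrence: B ← B·(1+r) − £180.00.
Month 1: interest £152.32; balance after payment £6,922.32.
Month 2: interest £151.71; balance after payment £6,894.04.
Closed form: n = −ln(1 − rB₀/P)/ln(1+r) = −ln(0.15377)/ln(1.02192) ≈ 86.360, so the balance reaches zero during payment 87.

87 payments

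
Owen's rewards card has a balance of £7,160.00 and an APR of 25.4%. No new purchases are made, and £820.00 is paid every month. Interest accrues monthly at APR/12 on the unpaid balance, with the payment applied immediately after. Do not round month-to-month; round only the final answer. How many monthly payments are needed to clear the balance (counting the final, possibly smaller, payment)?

10 months

Monthly rate r = 25.4%/12 = 2.11667% = 0.0211667.
Recurrence: B ← B·(1+r) − £820.00.
Month 1: interest £151.55; balance after payment £6,491.55.
Month 2: interest £137.40; balance after payment £5,808.96.
Closed form: n = −ln(1 − rB₀/P)/ln(1+r) = −ln(0.81518)/ln(1.02117) ≈ 9.756, so the balance reaches zero during payment 10.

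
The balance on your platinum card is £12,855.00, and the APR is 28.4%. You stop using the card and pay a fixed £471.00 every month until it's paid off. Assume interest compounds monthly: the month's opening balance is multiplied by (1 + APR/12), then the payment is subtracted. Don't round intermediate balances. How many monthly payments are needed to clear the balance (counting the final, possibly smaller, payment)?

Monthly rate r = 28.4%/12 = 2.36667% = 0.0236667.
Recurrence: B ← B·(1+r) − £471.00.
Month 1: interest £304.24; balance after payment £12,688.24.
Month 2: interest £300.29; balance after payment £12,517.52.
Closed form: n = −ln(1 − rB₀/P)/ln(1+r) = −ln(0.35407)/ln(1.02367) ≈ 44.388, so the balance reaches zero during payment 45.

45 payments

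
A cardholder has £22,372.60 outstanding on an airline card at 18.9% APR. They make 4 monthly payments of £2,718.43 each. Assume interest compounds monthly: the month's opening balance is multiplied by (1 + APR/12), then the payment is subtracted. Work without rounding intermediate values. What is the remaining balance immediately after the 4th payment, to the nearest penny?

Monthly rate r = 18.9%/12 = 1.575% = 0.01575.
Each month: B ← B·(1+r) − £2,718.43.
Month 1: interest £352.37; balance after payment £20,006.54.
Month 2: interest £315.10; balance after payment £17,603.21.
Month 3: interest £277.25; balance after payment £15,162.03.
Month 4: interest £238.80; balance after payment £12,682.40.

£12,682.40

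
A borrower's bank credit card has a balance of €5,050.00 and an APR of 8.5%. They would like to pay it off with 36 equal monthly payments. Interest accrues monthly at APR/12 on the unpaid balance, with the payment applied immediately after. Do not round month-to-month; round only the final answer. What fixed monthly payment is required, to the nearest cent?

Monthly rate r = 8.5%/12 = 0.708333% = 0.00708333.
Level-payment amortization: P = B₀·r / (1 − (1+r)^(−n)) = 5050.00·0.00708333 / (1 − 1.00708^(−36)).
Denominator 1 − (1+r)^(−36) = 0.22438663.
P = 35.7708 / 0.22438663 ≈ 159.42.

€159.42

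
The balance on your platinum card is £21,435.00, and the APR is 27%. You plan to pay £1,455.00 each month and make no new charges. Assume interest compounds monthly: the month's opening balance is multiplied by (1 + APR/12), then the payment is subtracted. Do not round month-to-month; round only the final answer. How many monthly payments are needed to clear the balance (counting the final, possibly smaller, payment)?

Monthly rate r = 27%/12 = 2.25% = 0.0225.
Recurrence: B ← B·(1+r) − £1,455.00.
Month 1: interest £482.29; balance after payment £20,462.29.
Month 2: interest £460.40; balance after payment £19,467.69.
Closed form: n = −ln(1 − rB₀/P)/ln(1+r) = −ln(0.66853)/ln(1.0225) ≈ 18.097, so the balance reaches zero during payment 19.

19 months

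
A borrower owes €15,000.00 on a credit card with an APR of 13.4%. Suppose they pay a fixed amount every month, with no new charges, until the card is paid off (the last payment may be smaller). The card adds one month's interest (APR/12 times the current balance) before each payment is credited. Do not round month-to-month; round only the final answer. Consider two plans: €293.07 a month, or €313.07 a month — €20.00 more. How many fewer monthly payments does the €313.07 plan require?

8 fewer payments

Monthly rate r = 13.4%/12 = 1.11667% = 0.0111667.
At €293.07/mo: n = ⌈−ln(1 − rB₀/P)/ln(1+r)⌉ = 77 payments (last €94.97); total interest = total paid − €15,000.00 = €7,368.29.
At €313.07/mo: 69 payments (last €300.17); total interest €6,588.93.
Payments saved = 77 − 69 = 8.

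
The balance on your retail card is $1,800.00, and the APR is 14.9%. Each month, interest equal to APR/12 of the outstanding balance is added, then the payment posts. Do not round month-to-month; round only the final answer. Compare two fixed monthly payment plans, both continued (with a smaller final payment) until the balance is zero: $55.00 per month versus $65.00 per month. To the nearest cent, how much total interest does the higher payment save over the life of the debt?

Monthly rate r = 14.9%/12 = 1.24167% = 0.0124167.
At $55.00/mo: n = ⌈−ln(1 − rB₀/P)/ln(1+r)⌉ = 43 payments (last $14.32); total interest = total paid − $1,800.00 = $524.32.
At $65.00/mo: 35 payments (last $9.49); total interest $419.49.
Interest saved = $524.32 − $419.49 = $104.83.

$104.83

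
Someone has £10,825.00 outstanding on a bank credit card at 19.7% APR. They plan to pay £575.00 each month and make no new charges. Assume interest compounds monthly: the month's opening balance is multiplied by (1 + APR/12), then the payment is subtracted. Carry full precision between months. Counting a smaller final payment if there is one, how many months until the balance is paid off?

23 months

Monthly rate r = 19.7%/12 = 1.64167% = 0.0164167.
Recurrence: B ← B·(1+r) − £575.00.
Month 1: interest £177.71; balance after payment £10,427.71.
Month 2: interest £171.19; balance after payment £10,023.90.
Closed form: n = −ln(1 − rB₀/P)/ln(1+r) = −ln(0.69094)/ln(1.01642) ≈ 22.704, so the balance reaches zero during payment 23.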